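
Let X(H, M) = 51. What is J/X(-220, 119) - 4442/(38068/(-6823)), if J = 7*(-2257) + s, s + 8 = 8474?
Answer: 633271711/970734 ≈ 652.36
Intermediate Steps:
s = 8466 (s = -8 + 8474 = 8466)
J = -7333 (J = 7*(-2257) + 8466 = -15799 + 8466 = -7333)
J/X(-220, 119) - 4442/(38068/(-6823)) = -7333/51 - 4442/(38068/(-6823)) = -7333*1/51 - 4442/(38068*(-1/6823)) = -7333/51 - 4442/(-38068/6823) = -7333/51 - 4442*(-6823/38068) = -7333/51 + 15153883/19034 = 633271711/970734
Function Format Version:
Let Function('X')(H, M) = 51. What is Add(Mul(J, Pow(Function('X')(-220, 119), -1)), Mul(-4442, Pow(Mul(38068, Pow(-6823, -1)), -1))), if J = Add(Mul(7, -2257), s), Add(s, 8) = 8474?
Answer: Rational(633271711, 970734) ≈ 652.36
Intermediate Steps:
s = 8466 (s = Add(-8, 8474) = 8466)
J = -7333 (J = Add(Mul(7, -2257), 8466) = Add(-15799, 8466) = -7333)
Add(Mul(J, Pow(Function('X')(-220, 119), -1)), Mul(-4442, Pow(Mul(38068, Pow(-6823, -1)), -1))) = Add(Mul(-7333, Pow(51, -1)), Mul(-4442, Pow(Mul(38068, Pow(-6823, -1)), -1))) = Add(Mul(-7333, Rational(1, 51)), Mul(-4442, Pow(Mul(38068, Rational(-1, 6823)), -1))) = Add(Rational(-7333, 51), Mul(-4442, Pow(Rational(-38068, 6823), -1))) = Add(Rational(-7333, 51), Mul(-4442, Rational(-6823, 38068))) = Add(Rational(-7333, 51), Rational(15153883, 19034)) = Rational(633271711, 970734)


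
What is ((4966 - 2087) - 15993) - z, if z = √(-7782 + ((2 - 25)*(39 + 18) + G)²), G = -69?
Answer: -13114 - √1896618 ≈ -14491.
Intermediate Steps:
z = √1896618 (z = √(-7782 + ((2 - 25)*(39 + 18) - 69)²) = √(-7782 + (-23*57 - 69)²) = √(-7782 + (-1311 - 69)²) = √(-7782 + (-1380)²) = √(-7782 + 1904400) = √1896618 ≈ 1377.2)
((4966 - 2087) - 15993) - z = ((4966 - 2087) - 15993) - √1896618 = (2879 - 15993) - √1896618 = -13114 - √1896618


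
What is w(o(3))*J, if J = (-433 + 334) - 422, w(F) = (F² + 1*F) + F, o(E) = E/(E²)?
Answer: -3647/9 ≈ -405.22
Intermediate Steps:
o(E) = 1/E (o(E) = E/E² = 1/E)
w(F) = F² + 2*F (w(F) = (F² + F) + F = (F + F²) + F = F² + 2*F)
J = -521 (J = -99 - 422 = -521)
w(o(3))*J = ((2 + 1/3)/3)*(-521) = ((2 + ⅓)/3)*(-521) = ((⅓)*(7/3))*(-521) = (7/9)*(-521) = -3647/9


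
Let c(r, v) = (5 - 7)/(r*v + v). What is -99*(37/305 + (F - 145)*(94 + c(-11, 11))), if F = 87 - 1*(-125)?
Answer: -190208556/305 ≈ -6.2364e+5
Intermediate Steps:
F = 212 (F = 87 + 125 = 212)
c(r, v) = -2/(v + r*v)
-99*(37/305 + (F - 145)*(94 + c(-11, 11))) = -99*(37/305 + (212 - 145)*(94 - 2/(11*(1 - 11)))) = -99*(37*(1/305) + 67*(94 - 2*1/11/(-10))) = -99*(37/305 + 67*(94 - 2*1/11*(-1/10))) = -99*(37/305 + 67*(94 + 1/55)) = -99*(37/305 + 67*(5171/55)) = -99*(37/305 + 346457/55) = -99*21134284/3355 = -190208556/305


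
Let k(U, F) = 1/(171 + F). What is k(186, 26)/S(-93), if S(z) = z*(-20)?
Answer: 1/366420 ≈ 2.7291e-6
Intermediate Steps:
S(z) = -20*z
k(186, 26)/S(-93) = 1/((171 + 26)*((-20*(-93)))) = 1/(197*1860) = (1/197)*(1/1860) = 1/366420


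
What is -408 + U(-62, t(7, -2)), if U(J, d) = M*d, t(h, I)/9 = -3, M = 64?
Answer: -2136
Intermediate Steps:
t(h, I) = -27 (t(h, I) = 9*(-3) = -27)
U(J, d) = 64*d
-408 + U(-62, t(7, -2)) = -408 + 64*(-27) = -408 - 1728 = -2136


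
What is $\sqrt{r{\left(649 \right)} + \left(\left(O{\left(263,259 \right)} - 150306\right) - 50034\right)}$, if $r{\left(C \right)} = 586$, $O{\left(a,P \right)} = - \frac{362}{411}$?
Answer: $\frac{2 i \sqrt{8435698554}}{411} \approx 446.94 i$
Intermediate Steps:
$O{\left(a,P \right)} = - \frac{362}{411}$ ($O{\left(a,P \right)} = \left(-362\right) \frac{1}{411} = - \frac{362}{411}$)
$\sqrt{r{\left(649 \right)} + \left(\left(O{\left(263,259 \right)} - 150306\right) - 50034\right)} = \sqrt{586 - \frac{82340102}{411}} = \sqrt{- \frac{82099256}{411}} = \frac{2 i \sqrt{8435698554}}{411}$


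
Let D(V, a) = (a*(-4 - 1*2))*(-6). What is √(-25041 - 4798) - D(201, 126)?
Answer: -4536 + I*√29839 ≈ -4536.0 + 172.74*I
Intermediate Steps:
D(V, a) = 36*a (D(V, a) = (a*(-4 - 2))*(-6) = (a*(-6))*(-6) = -6*a*(-6) = 36*a)
√(-25041 - 4798) - D(201, 126) = √(-25041 - 4798) - 36*126 = √(-29839) - 1*4536 = I*√29839 - 4536 = -4536 + I*√29839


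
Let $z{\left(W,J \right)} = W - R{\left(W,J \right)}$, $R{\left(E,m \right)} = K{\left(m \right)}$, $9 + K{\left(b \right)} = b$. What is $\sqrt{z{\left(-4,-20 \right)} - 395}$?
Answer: $i \sqrt{370} \approx 19.235 i$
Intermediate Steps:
$K{\left(b \right)} = -9 + b$
$R{\left(E,m \right)} = -9 + m$
$z{\left(W,J \right)} = 9 + W - J$ ($z{\left(W,J \right)} = W - \left(-9 + J\right) = 9 + W - J$)
$\sqrt{z{\left(-4,-20 \right)} - 395} = \sqrt{\left(9 - 4 - -20\right) - 395} = \sqrt{\left(9 - 4 + 20\right) - 395} = \sqrt{25 - 395} = \sqrt{-370} = i \sqrt{370}$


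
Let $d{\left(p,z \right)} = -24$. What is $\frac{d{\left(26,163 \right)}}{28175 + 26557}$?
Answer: $- \frac{2}{4561} \approx -0.0004385$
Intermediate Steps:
$\frac{d{\left(26,163 \right)}}{28175 + 26557} = - \frac{24}{28175 + 26557} = - \frac{24}{54732} = \left(-24\right) \frac{1}{54732} = - \frac{2}{4561}$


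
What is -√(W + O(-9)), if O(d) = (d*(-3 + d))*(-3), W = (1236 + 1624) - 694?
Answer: -√1842 ≈ -42.919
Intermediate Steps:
W = 2166 (W = 2860 - 694 = 2166)
O(d) = -3*d*(-3 + d)
-√(W + O(-9)) = -√(2166 + 3*(-9)*(3 - 1*(-9))) = -√(2166 + 3*(-9)*(3 + 9)) = -√(2166 + 3*(-9)*12) = -√(2166 - 324) = -√1842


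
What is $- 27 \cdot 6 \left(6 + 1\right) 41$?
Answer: $-46494$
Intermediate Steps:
$- 27 \cdot 6 \left(6 + 1\right) 41 = - 27 \cdot 6 \cdot 7 \cdot 41 = \left(-27\right) 42 \cdot 41 = \left(-1134\right) 41 = -46494$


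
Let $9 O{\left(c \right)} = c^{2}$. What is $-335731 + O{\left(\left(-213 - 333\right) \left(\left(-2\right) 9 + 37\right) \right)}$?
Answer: $11622033$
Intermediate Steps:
$O{\left(c \right)} = \frac{c^{2}}{9}$
$-335731 + O{\left(\left(-213 - 333\right) \left(\left(-2\right) 9 + 37\right) \right)} = -335731 + \frac{\left(\left(-213 - 333\right) \left(\left(-2\right) 9 + 37\right)\right)^{2}}{9} = -335731 + \frac{\left(- 546 \left(-18 + 37\right)\right)^{2}}{9} = -335731 + \frac{\left(\left(-546\right) 19\right)^{2}}{9} = -335731 + \frac{\left(-10374\right)^{2}}{9} = -335731 + \frac{1}{9} \cdot 107619876 = -335731 + 11957764 = 11622033$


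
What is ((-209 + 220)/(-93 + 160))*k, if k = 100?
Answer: 1100/67 ≈ 16.418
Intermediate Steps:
((-209 + 220)/(-93 + 160))*k = ((-209 + 220)/(-93 + 160))*100 = (11/67)*100 = 1100/67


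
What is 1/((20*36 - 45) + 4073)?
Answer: 1/4748 ≈ 0.00021061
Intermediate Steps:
1/((20*36 - 45) + 4073) = 1/((720 - 45) + 4073) = 1/(675 + 4073) = 1/4748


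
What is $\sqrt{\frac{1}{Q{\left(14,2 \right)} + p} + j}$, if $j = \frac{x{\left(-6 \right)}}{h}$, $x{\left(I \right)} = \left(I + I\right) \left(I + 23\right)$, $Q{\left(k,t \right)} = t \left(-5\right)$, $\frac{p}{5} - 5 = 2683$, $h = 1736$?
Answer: $\frac{2 i \sqrt{62338548055}}{1457155} \approx 0.34269 i$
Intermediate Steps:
$p = 13440$ ($p = 25 + 5 \cdot 2683 = 25 + 13415 = 13440$)
$Q{\left(k,t \right)} = - 5 t$
$x{\left(I \right)} = 2 I \left(23 + I\right)$
$j = - \frac{51}{434}$ ($j = \frac{2 \left(-6\right) \left(23 - 6\right)}{1736} = 2 \left(-6\right) 17 \cdot \frac{1}{1736} = \left(-204\right) \frac{1}{1736} = - \frac{51}{434} \approx -0.11751$)
$\sqrt{\frac{1}{Q{\left(14,2 \right)} + p} + j} = \sqrt{\frac{1}{\left(-5\right) 2 + 13440} - \frac{51}{434}} = \sqrt{\frac{1}{-10 + 13440} - \frac{51}{434}} = \sqrt{\frac{1}{13430} - \frac{51}{434}} = \sqrt{- \frac{171124}{1457155}} = \frac{2 i \sqrt{62338548055}}{1457155}$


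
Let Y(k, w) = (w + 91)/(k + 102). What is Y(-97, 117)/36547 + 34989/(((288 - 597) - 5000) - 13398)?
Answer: -6389823859/3418423645 ≈ -1.8692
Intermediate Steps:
Y(k, w) = (91 + w)/(102 + k)
Y(-97, 117)/36547 + 34989/(((288 - 597) - 5000) - 13398) = ((91 + 117)/(102 - 97))/36547 + 34989/(((288 - 597) - 5000) - 13398) = (208/5)*(1/36547) + 34989/((-309 - 5000) - 13398) = ((⅕)*208)*(1/36547) + 34989/(-5309 - 13398) = (208/5)*(1/36547) + 34989/(-18707) = 208/182735 + 34989*(-1/18707) = 208/182735 - 34989/18707 = -6389823859/3418423645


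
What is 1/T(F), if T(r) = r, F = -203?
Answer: -1/203 ≈ -0.0049261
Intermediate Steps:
1/T(F) = 1/(-203) = -1/203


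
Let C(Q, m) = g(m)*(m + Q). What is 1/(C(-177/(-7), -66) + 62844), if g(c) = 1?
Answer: 7/439623 ≈ 1.5923e-5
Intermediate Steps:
C(Q, m) = Q + m (C(Q, m) = 1*(m + Q) = 1*(Q + m) = Q + m)
1/(C(-177/(-7), -66) + 62844) = 1/((-177/(-7) - 66) + 62844) = 1/((-177*(-1/7) - 66) + 62844) = 1/((177/7 - 66) + 62844) = 1/(-285/7 + 62844) = 1/(439623/7) = 7/439623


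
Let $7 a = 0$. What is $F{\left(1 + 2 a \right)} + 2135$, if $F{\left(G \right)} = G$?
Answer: $2136$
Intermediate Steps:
$a = 0$ ($a = \frac{1}{7} \cdot 0 = 0$)
$F{\left(1 + 2 a \right)} + 2135 = \left(1 + 2 \cdot 0\right) + 2135 = \left(1 + 0\right) + 2135 = 1 + 2135 = 2136$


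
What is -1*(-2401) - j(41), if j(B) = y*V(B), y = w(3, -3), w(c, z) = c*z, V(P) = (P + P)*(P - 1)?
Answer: 31921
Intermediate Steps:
V(P) = 2*P*(-1 + P) (V(P) = (2*P)*(-1 + P) = 2*P*(-1 + P))
y = -9 (y = 3*(-3) = -9)
j(B) = -18*B*(-1 + B)
-1*(-2401) - j(41) = -1*(-2401) - 18*41*(1 - 1*41) = 2401 - 18*41*(1 - 41) = 2401 - 18*41*(-40) = 2401 - 1*(-29520) = 2401 + 29520 = 31921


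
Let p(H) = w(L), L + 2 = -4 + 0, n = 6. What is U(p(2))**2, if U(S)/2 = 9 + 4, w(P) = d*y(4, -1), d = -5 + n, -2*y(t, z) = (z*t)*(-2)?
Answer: 676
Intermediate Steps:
L = -6 (L = -2 + (-4 + 0) = -2 - 4 = -6)
y(t, z) = t*z (y(t, z) = -z*t*(-2)/2 = -t*z*(-2)/2 = -(-1)*t*z = t*z)
d = 1 (d = -5 + 6 = 1)
w(P) = -4 (w(P) = 1*(4*(-1)) = 1*(-4) = -4)
p(H) = -4
U(S) = 26 (U(S) = 2*(9 + 4) = 2*13 = 26)
U(p(2))**2 = 26**2 = 676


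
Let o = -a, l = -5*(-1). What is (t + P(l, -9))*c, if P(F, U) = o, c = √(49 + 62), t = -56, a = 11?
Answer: -67*√111 ≈ -705.89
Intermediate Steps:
l = 5
c = √111 ≈ 10.536
o = -11 (o = -1*11 = -11)
P(F, U) = -11
(t + P(l, -9))*c = (-56 - 11)*√111 = -67*√111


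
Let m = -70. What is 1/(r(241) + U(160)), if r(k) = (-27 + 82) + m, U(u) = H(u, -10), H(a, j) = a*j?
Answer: -1/1615 ≈ -0.00061920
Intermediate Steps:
U(u) = -10*u (U(u) = u*(-10) = -10*u)
r(k) = -15 (r(k) = (-27 + 82) - 70 = 55 - 70 = -15)
1/(r(241) + U(160)) = 1/(-15 - 10*160) = 1/(-15 - 1600) = 1/(-1615) = -1/1615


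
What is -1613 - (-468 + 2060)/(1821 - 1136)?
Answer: -1106497/685 ≈ -1615.3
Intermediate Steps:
-1613 - (-468 + 2060)/(1821 - 1136) = -1613 - 1592/685 = -1106497/685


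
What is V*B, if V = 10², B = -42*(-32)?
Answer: 134400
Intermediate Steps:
B = 1344
V = 100
V*B = 100*1344 = 134400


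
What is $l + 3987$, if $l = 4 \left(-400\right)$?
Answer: $2387$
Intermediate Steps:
$l = -1600$
$l + 3987 = -1600 + 3987 = 2387$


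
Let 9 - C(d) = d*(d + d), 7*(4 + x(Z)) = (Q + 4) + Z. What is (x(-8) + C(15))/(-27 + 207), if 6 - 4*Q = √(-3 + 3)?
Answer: -1247/504 ≈ -2.4742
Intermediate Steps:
Q = 3/2 (Q = 3/2 - √(-3 + 3)/4 = 3/2 - √0/4 = 3/2 - ¼*0 = 3/2 + 0 = 3/2 ≈ 1.5000)
x(Z) = -45/14 + Z/7 (x(Z) = -4 + ((3/2 + 4) + Z)/7 = -4 + (11/2 + Z)/7 = -4 + (11/14 + Z/7) = -45/14 + Z/7)
C(d) = 9 - 2*d² (C(d) = 9 - d*(d + d) = 9 - d*2*d = 9 - 2*d²)
(x(-8) + C(15))/(-27 + 207) = ((-45/14 + (⅐)*(-8)) + (9 - 2*15²))/(-27 + 207) = ((-45/14 - 8/7) + (9 - 2*225))/180 = (-61/14 + (9 - 450))*(1/180) = (-61/14 - 441)*(1/180) = -6235/14*1/180 = -1247/504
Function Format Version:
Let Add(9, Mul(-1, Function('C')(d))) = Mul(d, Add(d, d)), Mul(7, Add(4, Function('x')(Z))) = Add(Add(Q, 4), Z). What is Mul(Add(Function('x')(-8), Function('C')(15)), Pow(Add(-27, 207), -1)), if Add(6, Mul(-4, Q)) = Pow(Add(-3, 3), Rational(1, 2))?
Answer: Rational(-1247, 504) ≈ -2.4742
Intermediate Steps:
Q = Rational(3, 2) (Q = Add(Rational(3, 2), Mul(Rational(-1, 4), Pow(Add(-3, 3), Rational(1, 2)))) = Add(Rational(3, 2), Mul(Rational(-1, 4), Pow(0, Rational(1, 2)))) = Add(Rational(3, 2), Mul(Rational(-1, 4), 0)) = Add(Rational(3, 2), 0) = Rational(3, 2) ≈ 1.5000)
Function('x')(Z) = Add(Rational(-45, 14), Mul(Rational(1, 7), Z)) (Function('x')(Z) = Add(-4, Mul(Rational(1, 7), Add(Add(Rational(3, 2), 4), Z))) = Add(-4, Mul(Rational(1, 7), Add(Rational(11, 2), Z))) = Add(-4, Add(Rational(11, 14), Mul(Rational(1, 7), Z))) = Add(Rational(-45, 14), Mul(Rational(1, 7), Z)))
Function('C')(d) = Add(9, Mul(-2, Pow(d, 2))) (Function('C')(d) = Add(9, Mul(-1, Mul(d, Add(d, d)))) = Add(9, Mul(-1, Mul(d, Mul(2, d)))) = Add(9, Mul(-1, Mul(2, Pow(d, 2)))) = Add(9, Mul(-2, Pow(d, 2))))
Mul(Add(Function('x')(-8), Function('C')(15)), Pow(Add(-27, 207), -1)) = Mul(Add(Add(Rational(-45, 14), Mul(Rational(1, 7), -8)), Add(9, Mul(-2, Pow(15, 2)))), Pow(Add(-27, 207), -1)) = Mul(Add(Add(Rational(-45, 14), Rational(-8, 7)), Add(9, Mul(-2, 225))), Pow(180, -1)) = Mul(Add(Rational(-61, 14), Add(9, -450)), Rational(1, 180)) = Mul(Add(Rational(-61, 14), -441), Rational(1, 180)) = Mul(Rational(-6235, 14), Rational(1, 180)) = Rational(-1247, 504)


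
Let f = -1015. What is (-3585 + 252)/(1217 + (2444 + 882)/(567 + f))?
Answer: -248864/90315 ≈ -2.7555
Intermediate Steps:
(-3585 + 252)/(1217 + (2444 + 882)/(567 + f)) = (-3585 + 252)/(1217 + (2444 + 882)/(567 - 1015)) = -3333/(1217 + 3326/(-448)) = -3333/(1217 + 3326*(-1/448)) = -3333/(1217 - 1663/224) = -3333/270945/224 = -3333*224/270945 = -248864/90315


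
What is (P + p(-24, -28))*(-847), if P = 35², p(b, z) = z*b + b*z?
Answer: -2175943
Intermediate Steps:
p(b, z) = 2*b*z (p(b, z) = b*z + b*z = 2*b*z)
P = 1225
(P + p(-24, -28))*(-847) = (1225 + 2*(-24)*(-28))*(-847) = (1225 + 1344)*(-847) = 2569*(-847) = -2175943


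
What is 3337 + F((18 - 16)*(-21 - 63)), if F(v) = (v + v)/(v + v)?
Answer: 3338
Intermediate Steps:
F(v) = 1 (F(v) = (2*v)/((2*v)) = (2*v)*(1/(2*v)) = 1)
3337 + F((18 - 16)*(-21 - 63)) = 3337 + 1 = 3338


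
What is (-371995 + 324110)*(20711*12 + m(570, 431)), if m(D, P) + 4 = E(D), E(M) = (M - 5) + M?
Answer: -11955112755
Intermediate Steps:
E(M) = -5 + 2*M (E(M) = (-5 + M) + M = -5 + 2*M)
m(D, P) = -9 + 2*D (m(D, P) = -4 + (-5 + 2*D) = -9 + 2*D)
(-371995 + 324110)*(20711*12 + m(570, 431)) = (-371995 + 324110)*(20711*12 + (-9 + 2*570)) = -47885*(248532 + (-9 + 1140)) = -47885*(248532 + 1131) = -47885*249663 = -11955112755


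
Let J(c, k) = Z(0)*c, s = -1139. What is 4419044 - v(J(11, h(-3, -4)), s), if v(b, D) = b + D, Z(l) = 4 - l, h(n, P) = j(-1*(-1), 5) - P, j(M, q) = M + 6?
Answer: 4420139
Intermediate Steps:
j(M, q) = 6 + M
h(n, P) = 7 - P (h(n, P) = (6 - 1*(-1)) - P = (6 + 1) - P = 7 - P)
J(c, k) = 4*c (J(c, k) = (4 - 1*0)*c = (4 + 0)*c = 4*c)
v(b, D) = D + b
4419044 - v(J(11, h(-3, -4)), s) = 4419044 - (-1139 + 4*11) = 4419044 - (-1139 + 44) = 4419044 - 1*(-1095) = 4419044 + 1095 = 4420139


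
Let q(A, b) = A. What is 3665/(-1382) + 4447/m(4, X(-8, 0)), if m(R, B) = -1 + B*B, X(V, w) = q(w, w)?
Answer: -6149419/1382 ≈ -4449.6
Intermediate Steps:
X(V, w) = w
m(R, B) = -1 + B²
3665/(-1382) + 4447/m(4, X(-8, 0)) = 3665/(-1382) + 4447/(-1 + 0²) = 3665*(-1/1382) + 4447/(-1 + 0) = -3665/1382 + 4447/(-1) = -3665/1382 + 4447*(-1) = -3665/1382 - 4447 = -6149419/1382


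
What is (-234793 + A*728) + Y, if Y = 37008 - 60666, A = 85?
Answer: -196571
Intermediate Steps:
Y = -23658
(-234793 + A*728) + Y = (-234793 + 85*728) - 23658 = (-234793 + 61880) - 23658 = -172913 - 23658 = -196571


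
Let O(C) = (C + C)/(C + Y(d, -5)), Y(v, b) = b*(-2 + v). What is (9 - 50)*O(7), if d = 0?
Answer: -574/17 ≈ -33.765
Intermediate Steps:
O(C) = 2*C/(10 + C) (O(C) = (C + C)/(C - 5*(-2 + 0)) = (2*C)/(C - 5*(-2)) = (2*C)/(C + 10) = (2*C)/(10 + C) = 2*C/(10 + C))
(9 - 50)*O(7) = (9 - 50)*(2*7/(10 + 7)) = -82*7/17 = -41*14/17 = -574/17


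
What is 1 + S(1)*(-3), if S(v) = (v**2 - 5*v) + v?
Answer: 10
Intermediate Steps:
S(v) = v**2 - 4*v
1 + S(1)*(-3) = 1 + (1*(-4 + 1))*(-3) = 1 + (1*(-3))*(-3) = 1 - 3*(-3) = 1 + 9 = 10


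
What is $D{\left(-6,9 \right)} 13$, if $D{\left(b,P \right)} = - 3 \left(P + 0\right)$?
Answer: $-351$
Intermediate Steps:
$D{\left(b,P \right)} = - 3 P$
$D{\left(-6,9 \right)} 13 = \left(-3\right) 9 \cdot 13 = \left(-27\right) 13 = -351$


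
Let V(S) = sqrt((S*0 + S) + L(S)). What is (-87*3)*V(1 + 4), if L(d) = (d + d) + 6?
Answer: -261*sqrt(21) ≈ -1196.1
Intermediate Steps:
L(d) = 6 + 2*d (L(d) = 2*d + 6 = 6 + 2*d)
V(S) = sqrt(6 + 3*S) (V(S) = sqrt((S*0 + S) + (6 + 2*S)) = sqrt((0 + S) + (6 + 2*S)) = sqrt(S + (6 + 2*S)) = sqrt(6 + 3*S))
(-87*3)*V(1 + 4) = (-87*3)*sqrt(6 + 3*(1 + 4)) = -261*sqrt(6 + 3*5) = -261*sqrt(6 + 15) = -261*sqrt(21)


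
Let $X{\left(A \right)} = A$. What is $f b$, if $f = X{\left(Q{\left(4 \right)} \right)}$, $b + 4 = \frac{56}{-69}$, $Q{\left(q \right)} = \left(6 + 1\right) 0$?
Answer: $0$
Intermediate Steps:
$Q{\left(q \right)} = 0$ ($Q{\left(q \right)} = 7 \cdot 0 = 0$)
$b = - \frac{332}{69}$ ($b = -4 + \frac{56}{-69} = -4 + 56 \left(- \frac{1}{69}\right) = -4 - \frac{56}{69} = - \frac{332}{69} \approx -4.8116$)
$f = 0$
$f b = 0 \left(- \frac{332}{69}\right) = 0$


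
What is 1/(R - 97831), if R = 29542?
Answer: -1/68289 ≈ -1.4644e-5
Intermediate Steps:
1/(R - 97831) = 1/(29542 - 97831) = 1/(-68289) = -1/68289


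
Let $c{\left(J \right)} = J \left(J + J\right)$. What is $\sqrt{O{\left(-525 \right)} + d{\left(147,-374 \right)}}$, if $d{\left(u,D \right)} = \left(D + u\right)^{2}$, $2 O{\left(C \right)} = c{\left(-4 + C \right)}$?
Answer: $\sqrt{331370} \approx 575.65$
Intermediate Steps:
$c{\left(J \right)} = 2 J^{2}$ ($c{\left(J \right)} = J 2 J = 2 J^{2}$)
$O{\left(C \right)} = \left(-4 + C\right)^{2}$ ($O{\left(C \right)} = \frac{2 \left(-4 + C\right)^{2}}{2} = \left(-4 + C\right)^{2}$)
$\sqrt{O{\left(-525 \right)} + d{\left(147,-374 \right)}} = \sqrt{\left(-4 - 525\right)^{2} + \left(-374 + 147\right)^{2}} = \sqrt{\left(-529\right)^{2} + \left(-227\right)^{2}} = \sqrt{279841 + 51529} = \sqrt{331370}$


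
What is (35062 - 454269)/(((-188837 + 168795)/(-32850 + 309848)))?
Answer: 58059750293/10021 ≈ 5.7938e+6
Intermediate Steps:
(35062 - 454269)/(((-188837 + 168795)/(-32850 + 309848))) = -419207/((-20042/276998)) = -419207/((-20042*1/276998)) = -419207/(-10021/138499) = -419207*(-138499/10021) = 58059750293/10021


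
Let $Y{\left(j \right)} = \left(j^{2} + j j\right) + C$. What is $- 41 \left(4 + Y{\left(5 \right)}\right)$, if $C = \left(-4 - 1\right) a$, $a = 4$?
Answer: $-1394$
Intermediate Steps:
$C = -20$ ($C = \left(-4 - 1\right) 4 = \left(-5\right) 4 = -20$)
$Y{\left(j \right)} = -20 + 2 j^{2}$ ($Y{\left(j \right)} = \left(j^{2} + j j\right) - 20 = \left(j^{2} + j^{2}\right) - 20 = 2 j^{2} - 20 = -20 + 2 j^{2}$)
$- 41 \left(4 + Y{\left(5 \right)}\right) = - 41 \left(4 - \left(20 - 2 \cdot 5^{2}\right)\right) = - 41 \left(4 + \left(-20 + 2 \cdot 25\right)\right) = - 41 \left(4 + \left(-20 + 50\right)\right) = - 41 \left(4 + 30\right) = \left(-41\right) 34 = -1394$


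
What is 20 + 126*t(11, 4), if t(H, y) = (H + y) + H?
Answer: 3296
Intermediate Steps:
t(H, y) = y + 2*H
20 + 126*t(11, 4) = 20 + 126*(4 + 2*11) = 20 + 126*(4 + 22) = 20 + 126*26 = 20 + 3276 = 3296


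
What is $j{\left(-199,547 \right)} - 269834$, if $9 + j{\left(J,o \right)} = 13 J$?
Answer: $-272430$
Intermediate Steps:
$j{\left(J,o \right)} = -9 + 13 J$
$j{\left(-199,547 \right)} - 269834 = \left(-9 + 13 \left(-199\right)\right) - 269834 = \left(-9 - 2587\right) - 269834 = -2596 - 269834 = -272430$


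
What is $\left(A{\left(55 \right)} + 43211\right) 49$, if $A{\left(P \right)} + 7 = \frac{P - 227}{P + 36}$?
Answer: $\frac{27519744}{13} \approx 2.1169 \cdot 10^{6}$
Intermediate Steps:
$A{\left(P \right)} = -7 + \frac{-227 + P}{36 + P}$ ($A{\left(P \right)} = -7 + \frac{P - 227}{P + 36} = -7 + \frac{-227 + P}{36 + P}$)
$\left(A{\left(55 \right)} + 43211\right) 49 = \left(\frac{-479 - 330}{36 + 55} + 43211\right) 49 = \left(\frac{-479 - 330}{91} + 43211\right) 49 = \left(\frac{1}{91} \left(-809\right) + 43211\right) 49 = \left(- \frac{809}{91} + 43211\right) 49 = \frac{3931392}{91} \cdot 49 = \frac{27519744}{13}$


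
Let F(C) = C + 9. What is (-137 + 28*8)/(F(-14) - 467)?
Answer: -87/472 ≈ -0.18432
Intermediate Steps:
F(C) = 9 + C
(-137 + 28*8)/(F(-14) - 467) = (-137 + 28*8)/((9 - 14) - 467) = (-137 + 224)/(-5 - 467) = 87/(-472) = 87*(-1/472) = -87/472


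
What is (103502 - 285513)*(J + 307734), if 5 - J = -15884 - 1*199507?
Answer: -95215414430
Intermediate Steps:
J = 215396 (J = 5 - (-15884 - 1*199507) = 5 - (-15884 - 199507) = 5 - 1*(-215391) = 5 + 215391 = 215396)
(103502 - 285513)*(J + 307734) = (103502 - 285513)*(215396 + 307734) = -182011*523130 = -95215414430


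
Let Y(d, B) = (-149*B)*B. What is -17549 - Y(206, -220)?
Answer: 7194051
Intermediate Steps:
Y(d, B) = -149*B**2
-17549 - Y(206, -220) = -17549 - (-149)*(-220)**2 = -17549 - (-149)*48400 = -17549 - 1*(-7211600) = -17549 + 7211600 = 7194051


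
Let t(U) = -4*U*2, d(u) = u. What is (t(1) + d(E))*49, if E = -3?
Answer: -539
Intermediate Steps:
t(U) = -8*U
(t(1) + d(E))*49 = (-8*1 - 3)*49 = (-8 - 3)*49 = -11*49 = -539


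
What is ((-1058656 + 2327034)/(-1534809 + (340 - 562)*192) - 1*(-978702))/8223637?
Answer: 1543835563588/12972236383821 ≈ 0.11901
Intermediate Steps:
((-1058656 + 2327034)/(-1534809 + (340 - 562)*192) - 1*(-978702))/8223637 = (1268378/(-1534809 - 222*192) + 978702)*(1/8223637) = (1268378/(-1534809 - 42624) + 978702)*(1/8223637) = (1268378/(-1577433) + 978702)*(1/8223637) = (1268378*(-1/1577433) + 978702)*(1/8223637) = (-1268378/1577433 + 978702)*(1/8223637) = (1543835563588/1577433)*(1/8223637) = 1543835563588/12972236383821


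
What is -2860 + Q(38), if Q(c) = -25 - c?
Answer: -2923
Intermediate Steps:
-2860 + Q(38) = -2860 + (-25 - 1*38) = -2860 + (-25 - 38) = -2860 - 63 = -2923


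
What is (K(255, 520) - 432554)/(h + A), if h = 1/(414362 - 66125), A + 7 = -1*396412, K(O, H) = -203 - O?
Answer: 75395399922/69023881651 ≈ 1.0923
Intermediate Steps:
A = -396419 (A = -7 - 1*396412 = -7 - 396412 = -396419)
h = 1/348237 ≈ 2.8716e-6
(K(255, 520) - 432554)/(h + A) = ((-203 - 1*255) - 432554)/(1/348237 - 396419) = ((-203 - 255) - 432554)/(-138047763302/348237) = (-458 - 432554)*(-348237/138047763302) = -433012*(-348237/138047763302) = 75395399922/69023881651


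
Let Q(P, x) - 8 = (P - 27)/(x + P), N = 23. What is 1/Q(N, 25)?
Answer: 12/95 ≈ 0.12632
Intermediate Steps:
Q(P, x) = 8 + (-27 + P)/(P + x) (Q(P, x) = 8 + (P - 27)/(x + P) = 8 + (-27 + P)/(P + x))
1/Q(N, 25) = 1/((-27 + 8*25 + 9*23)/(23 + 25)) = 1/((-27 + 200 + 207)/48) = 1/((1/48)*380) = 1/(95/12) = 12/95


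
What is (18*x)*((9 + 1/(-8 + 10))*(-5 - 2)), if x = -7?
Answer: 8379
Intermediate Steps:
(18*x)*((9 + 1/(-8 + 10))*(-5 - 2)) = (18*(-7))*((9 + 1/(-8 + 10))*(-5 - 2)) = -126*(9 + 1/2)*(-7) = -126*(9 + ½)*(-7) = -1197*(-7) = -126*(-133/2) = 8379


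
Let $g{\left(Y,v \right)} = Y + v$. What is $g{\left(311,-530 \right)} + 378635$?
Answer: $378416$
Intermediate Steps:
$g{\left(311,-530 \right)} + 378635 = \left(311 - 530\right) + 378635 = -219 + 378635 = 378416$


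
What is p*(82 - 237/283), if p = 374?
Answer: 8590406/283 ≈ 30355.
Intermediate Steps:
p*(82 - 237/283) = 374*(82 - 237/283) = 374*(22969/283) = 8590406/283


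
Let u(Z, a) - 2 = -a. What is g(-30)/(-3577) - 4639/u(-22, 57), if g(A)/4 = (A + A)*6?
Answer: 16672903/196735 ≈ 84.748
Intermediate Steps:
u(Z, a) = 2 - a
g(A) = 48*A (g(A) = 4*((A + A)*6) = 4*((2*A)*6) = 4*(12*A) = 48*A)
g(-30)/(-3577) - 4639/u(-22, 57) = (48*(-30))/(-3577) - 4639/(2 - 1*57) = -1440*(-1/3577) - 4639/(2 - 57) = 1440/3577 - 4639/(-55) = 1440/3577 - 4639*(-1/55) = 1440/3577 + 4639/55 = 16672903/196735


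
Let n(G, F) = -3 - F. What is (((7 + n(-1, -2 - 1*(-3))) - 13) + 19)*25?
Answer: 225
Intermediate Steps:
(((7 + n(-1, -2 - 1*(-3))) - 13) + 19)*25 = (((7 + (-3 - (-2 - 1*(-3)))) - 13) + 19)*25 = (((7 + (-3 - (-2 + 3))) - 13) + 19)*25 = (((7 + (-3 - 1*1)) - 13) + 19)*25 = (((7 + (-3 - 1)) - 13) + 19)*25 = (((7 - 4) - 13) + 19)*25 = ((3 - 13) + 19)*25 = (-10 + 19)*25 = 9*25 = 225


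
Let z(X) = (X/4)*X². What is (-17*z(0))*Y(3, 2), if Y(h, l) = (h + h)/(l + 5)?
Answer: 0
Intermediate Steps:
Y(h, l) = 2*h/(5 + l) (Y(h, l) = (2*h)/(5 + l) = 2*h/(5 + l))
z(X) = X³/4 (z(X) = (X*(¼))*X² = (X/4)*X² = X³/4)
(-17*z(0))*Y(3, 2) = (-17*0³/4)*(2*3/(5 + 2)) = (-17*0/4)*(2*3/7) = (-17*0)*(2*3*(⅐)) = 0*(6/7) = 0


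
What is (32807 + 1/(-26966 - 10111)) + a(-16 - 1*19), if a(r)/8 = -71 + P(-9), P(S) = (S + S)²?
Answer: 1291428986/37077 ≈ 34831.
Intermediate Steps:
P(S) = 4*S² (P(S) = (2*S)² = 4*S²)
a(r) = 2024 (a(r) = 8*(-71 + 4*(-9)²) = 8*(-71 + 4*81) = 8*(-71 + 324) = 8*253 = 2024)
(32807 + 1/(-26966 - 10111)) + a(-16 - 1*19) = (32807 + 1/(-26966 - 10111)) + 2024 = (32807 + 1/(-37077)) + 2024 = (32807 - 1/37077) + 2024 = 1216385138/37077 + 2024 = 1291428986/37077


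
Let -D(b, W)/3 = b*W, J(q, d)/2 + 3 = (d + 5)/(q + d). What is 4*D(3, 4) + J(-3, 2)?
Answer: -164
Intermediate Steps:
J(q, d) = -6 + 2*(5 + d)/(d + q) (J(q, d) = -6 + 2*((d + 5)/(q + d)) = -6 + 2*((5 + d)/(d + q)) = -6 + 2*(5 + d)/(d + q))
D(b, W) = -3*W*b (D(b, W) = -3*b*W = -3*W*b)
4*D(3, 4) + J(-3, 2) = 4*(-3*4*3) + 2*(5 - 3*(-3) - 2*2)/(2 - 3) = 4*(-36) + 2*(5 + 9 - 4)/(-1) = -144 + 2*(-1)*10 = -144 - 20 = -164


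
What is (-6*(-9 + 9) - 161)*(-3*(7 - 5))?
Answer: 966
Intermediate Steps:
(-6*(-9 + 9) - 161)*(-3*(7 - 5)) = (-6*0 - 161)*(-3*2) = (0 - 161)*(-6) = -161*(-6) = 966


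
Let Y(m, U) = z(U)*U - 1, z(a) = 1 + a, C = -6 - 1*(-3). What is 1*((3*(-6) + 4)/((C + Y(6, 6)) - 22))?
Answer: -7/8 ≈ -0.87500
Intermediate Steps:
C = -3 (C = -6 + 3 = -3)
Y(m, U) = -1 + U*(1 + U) (Y(m, U) = (1 + U)*U - 1 = U*(1 + U) - 1 = -1 + U*(1 + U))
1*((3*(-6) + 4)/((C + Y(6, 6)) - 22)) = 1*((3*(-6) + 4)/((-3 + (-1 + 6*(1 + 6))) - 22)) = 1*((-18 + 4)/((-3 + (-1 + 6*7)) - 22)) = 1*(-14/((-3 + (-1 + 42)) - 22)) = 1*(-14/((-3 + 41) - 22)) = 1*(-14/(38 - 22)) = 1*(-14/16) = 1*(-14*1/16) = 1*(-7/8) = -7/8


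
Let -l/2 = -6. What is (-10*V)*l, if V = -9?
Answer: 1080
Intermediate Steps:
l = 12 (l = -2*(-6) = 12)
(-10*V)*l = -10*(-9)*12 = 90*12 = 1080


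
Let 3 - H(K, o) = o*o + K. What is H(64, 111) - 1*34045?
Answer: -46427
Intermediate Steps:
H(K, o) = 3 - K - o² (H(K, o) = 3 - (o*o + K) = 3 - (o² + K) = 3 - (K + o²) = 3 + (-K - o²) = 3 - K - o²)
H(64, 111) - 1*34045 = (3 - 1*64 - 1*111²) - 1*34045 = (3 - 64 - 1*12321) - 34045 = (3 - 64 - 12321) - 34045 = -12382 - 34045 = -46427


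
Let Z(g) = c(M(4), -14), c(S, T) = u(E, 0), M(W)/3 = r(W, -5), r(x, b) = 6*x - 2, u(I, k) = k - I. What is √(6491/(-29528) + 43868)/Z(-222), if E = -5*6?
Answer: √9562109915566/442920 ≈ 6.9815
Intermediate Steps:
E = -30
r(x, b) = -2 + 6*x
M(W) = -6 + 18*W (M(W) = 3*(-2 + 6*W) = -6 + 18*W)
c(S, T) = 30 (c(S, T) = 0 - 1*(-30) = 0 + 30 = 30)
Z(g) = 30
√(6491/(-29528) + 43868)/Z(-222) = √(6491/(-29528) + 43868)/30 = √(6491*(-1/29528) + 43868)*(1/30) = √(-6491/29528 + 43868)*(1/30) = √(1295327813/29528)*(1/30) = (√9562109915566/14764)*(1/30) = √9562109915566/442920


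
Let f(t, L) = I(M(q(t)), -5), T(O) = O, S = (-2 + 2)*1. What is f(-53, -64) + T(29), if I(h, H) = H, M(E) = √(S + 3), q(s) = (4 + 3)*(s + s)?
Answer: 24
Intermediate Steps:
q(s) = 14*s (q(s) = 7*(2*s) = 14*s)
S = 0 (S = 0*1 = 0)
M(E) = √3 (M(E) = √(0 + 3) = √3)
f(t, L) = -5
f(-53, -64) + T(29) = -5 + 29 = 24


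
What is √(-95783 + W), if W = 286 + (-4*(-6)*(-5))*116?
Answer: 7*I*√2233 ≈ 330.78*I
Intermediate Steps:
W = -13634 (W = 286 + (24*(-5))*116 = 286 - 120*116 = 286 - 13920 = -13634)
√(-95783 + W) = √(-95783 - 13634) = √(-109417) = 7*I*√2233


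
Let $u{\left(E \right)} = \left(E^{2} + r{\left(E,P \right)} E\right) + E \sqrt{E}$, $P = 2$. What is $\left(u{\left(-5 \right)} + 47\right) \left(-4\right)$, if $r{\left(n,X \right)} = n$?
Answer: $-388 + 20 i \sqrt{5} \approx -388.0 + 44.721 i$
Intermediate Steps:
$u{\left(E \right)} = E^{\frac{3}{2}} + 2 E^{2}$ ($u{\left(E \right)} = \left(E^{2} + E E\right) + E \sqrt{E} = \left(E^{2} + E^{2}\right) + E^{\frac{3}{2}} = 2 E^{2} + E^{\frac{3}{2}} = E^{\frac{3}{2}} + 2 E^{2}$)
$\left(u{\left(-5 \right)} + 47\right) \left(-4\right) = \left(\left(\left(-5\right)^{\frac{3}{2}} + 2 \left(-5\right)^{2}\right) + 47\right) \left(-4\right) = \left(\left(- 5 i \sqrt{5} + 2 \cdot 25\right) + 47\right) \left(-4\right) = \left(\left(- 5 i \sqrt{5} + 50\right) + 47\right) \left(-4\right) = \left(\left(50 - 5 i \sqrt{5}\right) + 47\right) \left(-4\right) = \left(97 - 5 i \sqrt{5}\right) \left(-4\right) = -388 + 20 i \sqrt{5}$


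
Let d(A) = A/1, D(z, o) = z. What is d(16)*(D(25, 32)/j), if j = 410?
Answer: 40/41 ≈ 0.97561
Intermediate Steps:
d(A) = A (d(A) = A*1 = A)
d(16)*(D(25, 32)/j) = 16*(25/410) = 16*(25*(1/410)) = 16*(5/82) = 40/41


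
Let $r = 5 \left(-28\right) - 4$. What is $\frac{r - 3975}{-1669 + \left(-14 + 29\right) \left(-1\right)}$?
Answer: $\frac{4119}{1684} \approx 2.446$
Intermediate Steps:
$r = -144$ ($r = -140 - 4 = -144$)
$\frac{r - 3975}{-1669 + \left(-14 + 29\right) \left(-1\right)} = \frac{-144 - 3975}{-1669 + \left(-14 + 29\right) \left(-1\right)} = - \frac{4119}{-1669 + 15 \left(-1\right)} = - \frac{4119}{-1669 - 15} = - \frac{4119}{-1684} = \left(-4119\right) \left(- \frac{1}{1684}\right) = \frac{4119}{1684}$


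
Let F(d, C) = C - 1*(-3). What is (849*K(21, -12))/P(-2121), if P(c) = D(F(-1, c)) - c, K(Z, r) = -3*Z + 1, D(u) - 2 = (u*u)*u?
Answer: 52638/9501184909 ≈ 5.5402e-6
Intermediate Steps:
F(d, C) = 3 + C (F(d, C) = C + 3 = 3 + C)
D(u) = 2 + u**3 (D(u) = 2 + (u*u)*u = 2 + u**2*u = 2 + u**3)
K(Z, r) = 1 - 3*Z
P(c) = 2 + (3 + c)**3 - c (P(c) = (2 + (3 + c)**3) - c = 2 + (3 + c)**3 - c)
(849*K(21, -12))/P(-2121) = (849*(1 - 3*21))/(2 + (3 - 2121)**3 - 1*(-2121)) = (849*(1 - 63))/(2 + (-2118)**3 + 2121) = (849*(-62))/(2 - 9501187032 + 2121) = -52638/(-9501184909) = -52638*(-1/9501184909) = 52638/9501184909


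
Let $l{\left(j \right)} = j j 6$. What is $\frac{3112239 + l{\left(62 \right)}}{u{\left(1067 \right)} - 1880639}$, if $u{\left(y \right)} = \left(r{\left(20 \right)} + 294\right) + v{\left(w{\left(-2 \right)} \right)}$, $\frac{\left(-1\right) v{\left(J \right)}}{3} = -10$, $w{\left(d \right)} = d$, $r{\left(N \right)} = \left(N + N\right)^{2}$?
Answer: $- \frac{3135303}{1878715} \approx -1.6689$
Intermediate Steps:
$r{\left(N \right)} = 4 N^{2}$ ($r{\left(N \right)} = \left(2 N\right)^{2} = 4 N^{2}$)
$v{\left(J \right)} = 30$ ($v{\left(J \right)} = \left(-3\right) \left(-10\right) = 30$)
$l{\left(j \right)} = 6 j^{2}$ ($l{\left(j \right)} = j^{2} \cdot 6 = 6 j^{2}$)
$u{\left(y \right)} = 1924$ ($u{\left(y \right)} = \left(4 \cdot 20^{2} + 294\right) + 30 = \left(4 \cdot 400 + 294\right) + 30 = \left(1600 + 294\right) + 30 = 1894 + 30 = 1924$)
$\frac{3112239 + l{\left(62 \right)}}{u{\left(1067 \right)} - 1880639} = \frac{3112239 + 6 \cdot 62^{2}}{1924 - 1880639} = \frac{3112239 + 6 \cdot 3844}{-1878715} = \left(3112239 + 23064\right) \left(- \frac{1}{1878715}\right) = 3135303 \left(- \frac{1}{1878715}\right) = - \frac{3135303}{1878715}$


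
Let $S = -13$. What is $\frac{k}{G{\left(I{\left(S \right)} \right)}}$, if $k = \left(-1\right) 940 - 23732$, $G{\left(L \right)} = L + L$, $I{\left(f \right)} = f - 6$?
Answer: $\frac{12336}{19} \approx 649.26$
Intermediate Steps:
$I{\left(f \right)} = -6 + f$ ($I{\left(f \right)} = f - 6 = -6 + f$)
$G{\left(L \right)} = 2 L$
$k = -24672$ ($k = -940 - 23732 = -24672$)
$\frac{k}{G{\left(I{\left(S \right)} \right)}} = - \frac{24672}{2 \left(-6 - 13\right)} = - \frac{24672}{2 \left(-19\right)} = - \frac{24672}{-38} = \left(-24672\right) \left(- \frac{1}{38}\right) = \frac{12336}{19}$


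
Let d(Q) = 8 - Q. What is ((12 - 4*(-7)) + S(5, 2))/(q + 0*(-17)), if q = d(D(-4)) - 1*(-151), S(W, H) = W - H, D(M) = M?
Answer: 43/163 ≈ 0.26380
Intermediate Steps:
q = 163 (q = (8 - 1*(-4)) - 1*(-151) = (8 + 4) + 151 = 12 + 151 = 163)
((12 - 4*(-7)) + S(5, 2))/(q + 0*(-17)) = ((12 - 4*(-7)) + (5 - 1*2))/(163 + 0*(-17)) = ((12 + 28) + (5 - 2))/(163 + 0) = (40 + 3)/163 = 43*(1/163) = 43/163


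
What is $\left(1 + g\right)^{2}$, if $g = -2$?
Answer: $1$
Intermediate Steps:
$\left(1 + g\right)^{2} = \left(1 - 2\right)^{2} = \left(-1\right)^{2} = 1$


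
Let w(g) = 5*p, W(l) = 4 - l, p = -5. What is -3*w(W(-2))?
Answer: 75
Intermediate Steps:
w(g) = -25 (w(g) = 5*(-5) = -25)
-3*w(W(-2)) = -3*(-25) = 75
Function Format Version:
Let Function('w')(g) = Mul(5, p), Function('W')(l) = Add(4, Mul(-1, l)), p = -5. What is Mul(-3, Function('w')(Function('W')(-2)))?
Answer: 75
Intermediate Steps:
Function('w')(g) = -25 (Function('w')(g) = Mul(5, -5) = -25)
Mul(-3, Function('w')(Function('W')(-2))) = Mul(-3, -25) = 75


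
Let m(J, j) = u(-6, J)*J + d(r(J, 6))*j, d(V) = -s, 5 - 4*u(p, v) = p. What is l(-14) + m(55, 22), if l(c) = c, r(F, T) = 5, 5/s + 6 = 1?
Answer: 637/4 ≈ 159.25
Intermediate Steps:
s = -1 (s = 5/(-6 + 1) = 5/(-5) = 5*(-⅕) = -1)
u(p, v) = 5/4 - p/4
d(V) = 1 (d(V) = -1*(-1) = 1)
m(J, j) = j + 11*J/4 (m(J, j) = (5/4 - ¼*(-6))*J + 1*j = (5/4 + 3/2)*J + j = 11*J/4 + j = j + 11*J/4)
l(-14) + m(55, 22) = -14 + (22 + (11/4)*55) = -14 + (22 + 605/4) = -14 + 693/4 = 637/4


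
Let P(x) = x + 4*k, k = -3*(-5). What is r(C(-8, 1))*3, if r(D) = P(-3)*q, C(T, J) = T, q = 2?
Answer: 342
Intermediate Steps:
k = 15
P(x) = 60 + x (P(x) = x + 4*15 = x + 60 = 60 + x)
r(D) = 114 (r(D) = (60 - 3)*2 = 57*2 = 114)
r(C(-8, 1))*3 = 114*3 = 342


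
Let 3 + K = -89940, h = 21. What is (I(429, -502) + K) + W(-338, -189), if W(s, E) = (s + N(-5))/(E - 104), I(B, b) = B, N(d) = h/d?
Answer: -131136299/1465 ≈ -89513.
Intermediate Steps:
K = -89943 (K = -3 - 89940 = -89943)
N(d) = 21/d
W(s, E) = (-21/5 + s)/(-104 + E) (W(s, E) = (s + 21/(-5))/(E - 104) = (s + 21*(-⅕))/(-104 + E) = (s - 21/5)/(-104 + E) = (-21/5 + s)/(-104 + E))
(I(429, -502) + K) + W(-338, -189) = (429 - 89943) + (-21/5 - 338)/(-104 - 189) = -89514 - 1711/5/(-293) = -89514 - 1/293*(-1711/5) = -89514 + 1711/1465 = -131136299/1465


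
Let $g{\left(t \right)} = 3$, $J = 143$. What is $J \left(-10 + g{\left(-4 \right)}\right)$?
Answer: $-1001$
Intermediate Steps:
$J \left(-10 + g{\left(-4 \right)}\right) = 143 \left(-10 + 3\right) = 143 \left(-7\right) = -1001$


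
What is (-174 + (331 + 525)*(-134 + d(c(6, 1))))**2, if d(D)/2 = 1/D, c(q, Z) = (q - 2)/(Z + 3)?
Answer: 12806543556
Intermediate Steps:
c(q, Z) = (-2 + q)/(3 + Z)
d(D) = 2/D
(-174 + (331 + 525)*(-134 + d(c(6, 1))))**2 = (-174 + (331 + 525)*(-134 + 2/(((-2 + 6)/(3 + 1)))))**2 = (-174 + 856*(-134 + 2/((4/4))))**2 = (-174 + 856*(-134 + 2/(((1/4)*4))))**2 = (-174 + 856*(-134 + 2/1))**2 = (-174 + 856*(-134 + 2*1))**2 = (-174 + 856*(-134 + 2))**2 = (-174 + 856*(-132))**2 = (-174 - 112992)**2 = (-113166)**2 = 12806543556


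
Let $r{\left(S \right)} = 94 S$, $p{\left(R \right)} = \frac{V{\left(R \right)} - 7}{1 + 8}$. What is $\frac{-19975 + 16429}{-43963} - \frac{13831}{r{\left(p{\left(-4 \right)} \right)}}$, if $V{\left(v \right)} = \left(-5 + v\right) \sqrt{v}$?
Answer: $\frac{38431621791}{1541430706} - \frac{1120311 i}{17531} \approx 24.932 - 63.905 i$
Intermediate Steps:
$V{\left(v \right)} = \sqrt{v} \left(-5 + v\right)$
$p{\left(R \right)} = - \frac{7}{9} + \frac{\sqrt{R} \left(-5 + R\right)}{9}$ ($p{\left(R \right)} = \frac{\sqrt{R} \left(-5 + R\right) - 7}{1 + 8} = \frac{-7 + \sqrt{R} \left(-5 + R\right)}{9} = \left(-7 + \sqrt{R} \left(-5 + R\right)\right) \frac{1}{9} = - \frac{7}{9} + \frac{\sqrt{R} \left(-5 + R\right)}{9}$)
$\frac{-19975 + 16429}{-43963} - \frac{13831}{r{\left(p{\left(-4 \right)} \right)}} = \frac{-19975 + 16429}{-43963} - \frac{13831}{94 \left(- \frac{7}{9} + \frac{\sqrt{-4} \left(-5 - 4\right)}{9}\right)} = \left(-3546\right) \left(- \frac{1}{43963}\right) - \frac{13831}{94 \left(- \frac{7}{9} + \frac{1}{9} \cdot 2 i \left(-9\right)\right)} = \frac{3546}{43963} - \frac{13831}{94 \left(- \frac{7}{9} - 2 i\right)} = \frac{3546}{43963} - \frac{13831}{- \frac{658}{9} - 188 i} = \frac{3546}{43963} - 13831 \frac{81 \left(- \frac{658}{9} + 188 i\right)}{3295828} = \frac{3546}{43963} - \frac{1120311 \left(- \frac{658}{9} + 188 i\right)}{3295828}$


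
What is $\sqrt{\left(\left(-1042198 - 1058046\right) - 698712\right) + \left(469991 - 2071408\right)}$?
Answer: $i \sqrt{4400373} \approx 2097.7 i$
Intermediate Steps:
$\sqrt{\left(\left(-1042198 - 1058046\right) - 698712\right) + \left(469991 - 2071408\right)} = \sqrt{\left(-2100244 - 698712\right) + \left(469991 - 2071408\right)} = \sqrt{-2798956 - 1601417} = \sqrt{-4400373} = i \sqrt{4400373}$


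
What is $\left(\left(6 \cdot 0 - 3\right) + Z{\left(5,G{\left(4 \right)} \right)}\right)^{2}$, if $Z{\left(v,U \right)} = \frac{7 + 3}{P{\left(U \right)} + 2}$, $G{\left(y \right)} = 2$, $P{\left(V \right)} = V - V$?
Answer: $4$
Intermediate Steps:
$P{\left(V \right)} = 0$
$Z{\left(v,U \right)} = 5$ ($Z{\left(v,U \right)} = \frac{7 + 3}{0 + 2} = \frac{10}{2} = 10 \cdot \frac{1}{2} = 5$)
$\left(\left(6 \cdot 0 - 3\right) + Z{\left(5,G{\left(4 \right)} \right)}\right)^{2} = \left(\left(6 \cdot 0 - 3\right) + 5\right)^{2} = \left(\left(0 - 3\right) + 5\right)^{2} = \left(-3 + 5\right)^{2} = 2^{2} = 4$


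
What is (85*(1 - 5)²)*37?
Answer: 50320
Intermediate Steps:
(85*(1 - 5)²)*37 = (85*(-4)²)*37 = (85*16)*37 = 1360*37 = 50320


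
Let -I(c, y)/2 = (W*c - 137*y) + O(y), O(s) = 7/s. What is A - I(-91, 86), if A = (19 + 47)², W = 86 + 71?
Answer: -2054619/43 ≈ -47782.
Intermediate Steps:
W = 157
I(c, y) = -314*c - 14/y + 274*y (I(c, y) = -2*((157*c - 137*y) + 7/y) = -2*((-137*y + 157*c) + 7/y) = -2*(-137*y + 7/y + 157*c) = -314*c - 14/y + 274*y)
A = 4356 (A = 66² = 4356)
A - I(-91, 86) = 4356 - (-314*(-91) - 14/86 + 274*86) = 4356 - (28574 - 14*1/86 + 23564) = 4356 - (28574 - 7/43 + 23564) = 4356 - 1*2241927/43 = 4356 - 2241927/43 = -2054619/43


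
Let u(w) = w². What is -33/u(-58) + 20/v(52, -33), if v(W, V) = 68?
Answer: 16259/57188 ≈ 0.28431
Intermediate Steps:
-33/u(-58) + 20/v(52, -33) = -33/((-58)²) + 20/68 = -33/3364 + 20*(1/68) = -33*1/3364 + 5/17 = -33/3364 + 5/17 = 16259/57188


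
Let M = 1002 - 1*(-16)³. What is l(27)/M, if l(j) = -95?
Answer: -95/5098 ≈ -0.018635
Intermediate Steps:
M = 5098 (M = 1002 - 1*(-4096) = 1002 + 4096 = 5098)
l(27)/M = -95/5098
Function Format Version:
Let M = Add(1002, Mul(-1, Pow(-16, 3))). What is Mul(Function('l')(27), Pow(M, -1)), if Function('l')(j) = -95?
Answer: Rational(-95, 5098) ≈ -0.018635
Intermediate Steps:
M = 5098 (M = Add(1002, Mul(-1, -4096)) = Add(1002, 4096) = 5098)
Mul(Function('l')(27), Pow(M, -1)) = Mul(-95, Pow(5098, -1)) = Mul(-95, Rational(1, 5098)) = Rational(-95, 5098)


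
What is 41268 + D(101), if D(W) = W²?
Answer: 51469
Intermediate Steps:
41268 + D(101) = 41268 + 101² = 41268 + 10201 = 51469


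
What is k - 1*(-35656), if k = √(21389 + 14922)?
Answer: 35656 + √36311 ≈ 35847.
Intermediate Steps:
k = √36311 ≈ 190.55
k - 1*(-35656) = √36311 - 1*(-35656) = √36311 + 35656 = 35656 + √36311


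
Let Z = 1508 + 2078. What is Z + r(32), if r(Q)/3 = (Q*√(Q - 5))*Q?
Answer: 3586 + 9216*√3 ≈ 19549.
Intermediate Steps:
r(Q) = 3*Q²*√(-5 + Q) (r(Q) = 3*((Q*√(Q - 5))*Q) = 3*((Q*√(-5 + Q))*Q) = 3*(Q²*√(-5 + Q)) = 3*Q²*√(-5 + Q))
Z = 3586
Z + r(32) = 3586 + 3*32²*√(-5 + 32) = 3586 + 3*1024*√27 = 3586 + 3*1024*(3*√3) = 3586 + 9216*√3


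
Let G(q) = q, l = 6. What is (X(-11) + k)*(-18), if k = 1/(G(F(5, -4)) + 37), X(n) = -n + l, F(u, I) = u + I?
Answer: -5823/19 ≈ -306.47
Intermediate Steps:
F(u, I) = I + u
X(n) = 6 - n (X(n) = -n + 6 = 6 - n)
k = 1/38 (k = 1/((-4 + 5) + 37) = 1/(1 + 37) = 1/38 ≈ 0.026316)
(X(-11) + k)*(-18) = ((6 - 1*(-11)) + 1/38)*(-18) = ((6 + 11) + 1/38)*(-18) = (17 + 1/38)*(-18) = (647/38)*(-18) = -5823/19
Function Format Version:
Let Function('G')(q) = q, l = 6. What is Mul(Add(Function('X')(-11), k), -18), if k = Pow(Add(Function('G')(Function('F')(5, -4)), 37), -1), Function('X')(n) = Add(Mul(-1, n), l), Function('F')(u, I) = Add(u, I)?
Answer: Rational(-5823, 19) ≈ -306.47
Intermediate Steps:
Function('F')(u, I) = Add(I, u)
Function('X')(n) = Add(6, Mul(-1, n)) (Function('X')(n) = Add(Mul(-1, n), 6) = Add(6, Mul(-1, n)))
k = Rational(1, 38) (k = Pow(Add(Add(-4, 5), 37), -1) = Pow(Add(1, 37), -1) = Pow(38, -1) = Rational(1, 38) ≈ 0.026316)
Mul(Add(Function('X')(-11), k), -18) = Mul(Add(Add(6, Mul(-1, -11)), Rational(1, 38)), -18) = Mul(Add(Add(6, 11), Rational(1, 38)), -18) = Mul(Add(17, Rational(1, 38)), -18) = Mul(Rational(647, 38), -18) = Rational(-5823, 19)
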